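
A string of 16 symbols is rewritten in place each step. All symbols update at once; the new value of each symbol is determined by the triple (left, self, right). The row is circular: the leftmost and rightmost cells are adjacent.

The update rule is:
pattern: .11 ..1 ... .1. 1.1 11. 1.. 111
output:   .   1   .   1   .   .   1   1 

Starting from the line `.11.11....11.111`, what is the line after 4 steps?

......1..1....1.
.....111111..111
1...1.1111.11.1.
11.11..11.....1.

11.11..11.....1.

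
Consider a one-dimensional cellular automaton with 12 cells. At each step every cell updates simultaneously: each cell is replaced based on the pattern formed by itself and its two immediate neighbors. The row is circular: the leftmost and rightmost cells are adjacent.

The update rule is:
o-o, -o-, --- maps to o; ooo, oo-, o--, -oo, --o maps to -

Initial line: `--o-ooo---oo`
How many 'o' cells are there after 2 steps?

--oo----o---
o----oo-o-oo
count of o: 6

6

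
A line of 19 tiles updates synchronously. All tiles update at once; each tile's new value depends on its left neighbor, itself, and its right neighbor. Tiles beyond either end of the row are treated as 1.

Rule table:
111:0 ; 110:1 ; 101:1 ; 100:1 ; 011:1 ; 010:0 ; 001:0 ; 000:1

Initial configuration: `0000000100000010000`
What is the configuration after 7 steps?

1111111100110110011

1111110011111001110
0000011010001101011
1111011101101110110
0001110111111011111
1101011100001110000
0110110111101011110
1111111100110110011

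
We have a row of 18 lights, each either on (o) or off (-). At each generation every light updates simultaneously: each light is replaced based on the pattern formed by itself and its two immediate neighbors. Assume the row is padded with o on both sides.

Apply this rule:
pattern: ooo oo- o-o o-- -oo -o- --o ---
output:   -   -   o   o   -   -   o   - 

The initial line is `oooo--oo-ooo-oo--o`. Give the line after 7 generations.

----oo--o---o--oo-
o--o--oo-o-o-oo--o
-oo-oo--o-o-o--oo-
o--o--oo-o-o-oo--o  (repeats generation 2; period 2)
generation 7: -oo-oo--o-o-o--oo-

-oo-oo--o-o-o--oo-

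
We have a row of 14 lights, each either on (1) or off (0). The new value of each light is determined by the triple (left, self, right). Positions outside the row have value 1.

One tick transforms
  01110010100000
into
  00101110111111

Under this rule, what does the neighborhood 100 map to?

At position 4 the neighborhood is 100; the next row has 1 there.

1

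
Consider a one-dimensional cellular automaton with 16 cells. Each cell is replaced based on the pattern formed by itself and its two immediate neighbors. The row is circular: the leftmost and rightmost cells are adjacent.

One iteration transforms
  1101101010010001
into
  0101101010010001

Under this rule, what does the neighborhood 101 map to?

0

At position 2 the neighborhood is 101; the next row has 0 there.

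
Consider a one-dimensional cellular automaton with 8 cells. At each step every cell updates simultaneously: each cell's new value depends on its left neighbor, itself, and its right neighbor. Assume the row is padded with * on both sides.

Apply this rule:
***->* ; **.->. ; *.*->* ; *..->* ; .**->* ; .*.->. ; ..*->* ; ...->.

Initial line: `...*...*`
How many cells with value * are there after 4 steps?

6

*.*.*.**
.*.*.***
*.*.****
.*.*****
count of *: 6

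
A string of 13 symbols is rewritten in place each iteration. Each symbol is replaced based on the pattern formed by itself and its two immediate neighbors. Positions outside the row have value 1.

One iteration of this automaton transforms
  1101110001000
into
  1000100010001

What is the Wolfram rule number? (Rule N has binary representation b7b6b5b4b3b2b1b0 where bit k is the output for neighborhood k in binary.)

130

position 0: 111 → 1  (bit 7 = 1)
position 1: 110 → 0  (bit 6 = 0)
position 2: 101 → 0  (bit 5 = 0)
position 6: 100 → 0  (bit 4 = 0)
position 3: 011 → 0  (bit 3 = 0)
position 9: 010 → 0  (bit 2 = 0)
position 8: 001 → 1  (bit 1 = 1)
position 7: 000 → 0  (bit 0 = 0)
bits b7..b0 = 10000010 = 130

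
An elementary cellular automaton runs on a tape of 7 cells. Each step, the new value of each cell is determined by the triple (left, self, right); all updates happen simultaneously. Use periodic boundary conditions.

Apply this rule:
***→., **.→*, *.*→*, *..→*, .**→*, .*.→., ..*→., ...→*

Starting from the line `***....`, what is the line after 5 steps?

**.*.**

step 1: *.****.
step 2: .**..**
step 3: ****.**
step 4: ...***.
step 5: **.*.**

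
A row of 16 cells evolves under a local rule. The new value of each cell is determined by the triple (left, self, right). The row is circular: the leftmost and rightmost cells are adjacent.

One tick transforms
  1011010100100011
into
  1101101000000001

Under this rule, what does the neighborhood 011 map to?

0

At position 2 the neighborhood is 011; the next row has 0 there.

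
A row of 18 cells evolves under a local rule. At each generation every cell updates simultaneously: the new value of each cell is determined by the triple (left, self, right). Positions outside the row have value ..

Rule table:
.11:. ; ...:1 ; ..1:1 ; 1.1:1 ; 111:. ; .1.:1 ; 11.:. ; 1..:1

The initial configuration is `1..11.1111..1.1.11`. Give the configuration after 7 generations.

111..1....111111..
...1111111......11
111.......111111..
...1111111......11  (repeats generation 2; period 2)
generation 7: 111.......111111..

111.......111111..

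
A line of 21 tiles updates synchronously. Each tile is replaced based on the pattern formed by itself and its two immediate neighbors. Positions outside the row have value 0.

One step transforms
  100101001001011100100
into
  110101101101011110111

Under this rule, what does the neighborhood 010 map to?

1

At position 0 the neighborhood is 010; the next row has 1 there.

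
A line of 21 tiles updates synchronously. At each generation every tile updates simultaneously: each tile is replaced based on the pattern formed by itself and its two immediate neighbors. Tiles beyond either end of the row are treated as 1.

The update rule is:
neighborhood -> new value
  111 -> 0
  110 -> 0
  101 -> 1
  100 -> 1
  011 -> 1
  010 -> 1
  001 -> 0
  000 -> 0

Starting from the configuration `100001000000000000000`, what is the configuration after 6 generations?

111110110101000000000

010001100000000000000
111001010000000000000
000101111000000000000
100111000100000000000
010100100110000000000
111110110101000000000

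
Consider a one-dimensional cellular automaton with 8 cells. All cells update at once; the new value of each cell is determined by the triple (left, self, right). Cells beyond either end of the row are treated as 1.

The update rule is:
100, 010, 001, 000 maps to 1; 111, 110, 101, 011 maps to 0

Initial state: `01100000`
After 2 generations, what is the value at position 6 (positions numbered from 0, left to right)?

generation 1: 00011111
generation 2: 11100000
position 6 holds 0

0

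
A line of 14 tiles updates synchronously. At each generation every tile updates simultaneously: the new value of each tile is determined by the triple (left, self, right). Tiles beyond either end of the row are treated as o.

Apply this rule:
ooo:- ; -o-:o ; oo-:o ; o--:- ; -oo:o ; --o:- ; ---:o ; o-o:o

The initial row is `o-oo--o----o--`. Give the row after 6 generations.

oooo--o-oo-o--
---o--oooooo--
-o-o--o----o--
oooo--o-oo-o--  (repeats generation 1; period 3)
generation 6: -o-o--o----o--

-o-o--o----o--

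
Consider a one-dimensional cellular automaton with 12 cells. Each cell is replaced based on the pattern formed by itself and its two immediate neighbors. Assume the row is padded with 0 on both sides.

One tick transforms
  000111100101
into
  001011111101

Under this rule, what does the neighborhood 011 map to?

0

At position 3 the neighborhood is 011; the next row has 0 there.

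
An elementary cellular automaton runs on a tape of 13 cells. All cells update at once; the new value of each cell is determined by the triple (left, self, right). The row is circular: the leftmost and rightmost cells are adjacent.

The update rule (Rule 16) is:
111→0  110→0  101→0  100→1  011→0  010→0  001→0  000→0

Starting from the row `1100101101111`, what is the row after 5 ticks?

tick 1: 0010000000000
tick 2: 0001000000000
tick 3: 0000100000000
tick 4: 0000010000000
tick 5: 0000001000000

0000001000000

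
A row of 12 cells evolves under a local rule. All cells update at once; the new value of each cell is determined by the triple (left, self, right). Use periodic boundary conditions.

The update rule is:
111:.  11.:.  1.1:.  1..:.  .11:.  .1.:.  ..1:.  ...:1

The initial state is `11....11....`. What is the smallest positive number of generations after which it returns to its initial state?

2

...11....11.
11....11....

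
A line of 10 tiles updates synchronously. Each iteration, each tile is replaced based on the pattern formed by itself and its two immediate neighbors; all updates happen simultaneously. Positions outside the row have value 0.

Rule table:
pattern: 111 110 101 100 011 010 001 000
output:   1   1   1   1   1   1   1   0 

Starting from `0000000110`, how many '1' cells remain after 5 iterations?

8

iteration 1: 0000001111
iteration 2: 0000011111
iteration 3: 0000111111
iteration 4: 0001111111
iteration 5: 0011111111
count of 1: 8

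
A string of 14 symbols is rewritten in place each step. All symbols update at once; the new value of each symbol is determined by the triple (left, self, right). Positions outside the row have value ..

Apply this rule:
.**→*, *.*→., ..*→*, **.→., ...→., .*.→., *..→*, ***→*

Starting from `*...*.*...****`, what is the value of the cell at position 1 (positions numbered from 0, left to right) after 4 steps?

step 1: .*.*...*.****.
step 2: *...*.*..***.*
step 3: .*.*...****...
step 4: *...*.****.*..
position 1 holds .

.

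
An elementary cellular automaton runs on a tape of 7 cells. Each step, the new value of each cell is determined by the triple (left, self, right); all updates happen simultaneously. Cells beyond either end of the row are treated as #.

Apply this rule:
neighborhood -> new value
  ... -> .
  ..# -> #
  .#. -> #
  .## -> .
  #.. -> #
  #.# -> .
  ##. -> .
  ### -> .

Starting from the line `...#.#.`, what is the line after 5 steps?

.#.##.#

#.##.#.
.....#.
#...##.
.#.#...
.#.##.#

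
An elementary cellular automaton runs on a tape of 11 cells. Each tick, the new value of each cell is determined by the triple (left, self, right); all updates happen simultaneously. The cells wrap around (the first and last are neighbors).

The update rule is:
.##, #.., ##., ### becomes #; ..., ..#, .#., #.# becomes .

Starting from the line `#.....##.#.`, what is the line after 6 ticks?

tick 1: .#....##...
tick 2: ..#...###..
tick 3: ...#..####.
tick 4: ....#.#####
tick 5: #.....#####
tick 6: ##....#####

##....#####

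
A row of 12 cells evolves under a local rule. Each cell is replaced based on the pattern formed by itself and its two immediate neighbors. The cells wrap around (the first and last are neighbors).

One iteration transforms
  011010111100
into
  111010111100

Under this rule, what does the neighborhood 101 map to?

0

At position 3 the neighborhood is 101; the next row has 0 there.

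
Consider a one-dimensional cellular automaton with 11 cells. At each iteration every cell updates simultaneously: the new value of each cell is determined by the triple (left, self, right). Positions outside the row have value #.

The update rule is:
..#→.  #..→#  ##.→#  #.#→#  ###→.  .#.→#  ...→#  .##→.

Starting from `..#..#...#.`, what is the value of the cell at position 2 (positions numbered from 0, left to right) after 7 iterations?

#.##.###.##
##.##..##..
.##.##..##.
#.##.##..##
##.##.##...
.##.##.###.
#.##.##..##
position 2 holds #

#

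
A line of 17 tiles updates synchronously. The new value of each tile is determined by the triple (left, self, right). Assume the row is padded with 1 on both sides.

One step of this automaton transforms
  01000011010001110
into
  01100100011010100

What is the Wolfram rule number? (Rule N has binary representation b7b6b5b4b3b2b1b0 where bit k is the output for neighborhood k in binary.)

150

position 14: 111 → 1  (bit 7 = 1)
position 7: 110 → 0  (bit 6 = 0)
position 0: 101 → 0  (bit 5 = 0)
position 2: 100 → 1  (bit 4 = 1)
position 6: 011 → 0  (bit 3 = 0)
position 1: 010 → 1  (bit 2 = 1)
position 5: 001 → 1  (bit 1 = 1)
position 3: 000 → 0  (bit 0 = 0)
bits b7..b0 = 10010110 = 150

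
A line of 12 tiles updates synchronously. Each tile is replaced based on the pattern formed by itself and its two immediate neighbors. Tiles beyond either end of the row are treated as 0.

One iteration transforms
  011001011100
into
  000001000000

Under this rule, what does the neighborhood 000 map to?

0

At position 11 the neighborhood is 000; the next row has 0 there.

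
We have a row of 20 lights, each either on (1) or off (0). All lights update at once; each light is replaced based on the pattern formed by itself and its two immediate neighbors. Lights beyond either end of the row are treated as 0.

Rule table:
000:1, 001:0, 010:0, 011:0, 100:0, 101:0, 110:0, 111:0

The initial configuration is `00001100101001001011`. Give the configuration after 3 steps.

11100000000000000000
00001111111111111111
11100000000000000000

11100000000000000000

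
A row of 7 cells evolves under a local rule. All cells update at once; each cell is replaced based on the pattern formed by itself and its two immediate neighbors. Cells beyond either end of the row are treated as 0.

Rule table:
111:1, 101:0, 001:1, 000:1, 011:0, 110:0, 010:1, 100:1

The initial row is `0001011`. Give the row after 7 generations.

generation 1: 1111000
generation 2: 0110111
generation 3: 1000010
generation 4: 1111111
generation 5: 0111110
generation 6: 1011101
generation 7: 1001001

1001001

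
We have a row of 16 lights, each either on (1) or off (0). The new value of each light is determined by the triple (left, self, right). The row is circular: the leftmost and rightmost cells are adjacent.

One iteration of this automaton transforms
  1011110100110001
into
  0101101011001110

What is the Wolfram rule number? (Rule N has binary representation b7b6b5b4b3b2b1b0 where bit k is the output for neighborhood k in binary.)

position 3: 111 → 1  (bit 7 = 1)
position 0: 110 → 0  (bit 6 = 0)
position 1: 101 → 1  (bit 5 = 1)
position 8: 100 → 1  (bit 4 = 1)
position 2: 011 → 0  (bit 3 = 0)
position 7: 010 → 0  (bit 2 = 0)
position 9: 001 → 1  (bit 1 = 1)
position 13: 000 → 1  (bit 0 = 1)
bits b7..b0 = 10110011 = 179

179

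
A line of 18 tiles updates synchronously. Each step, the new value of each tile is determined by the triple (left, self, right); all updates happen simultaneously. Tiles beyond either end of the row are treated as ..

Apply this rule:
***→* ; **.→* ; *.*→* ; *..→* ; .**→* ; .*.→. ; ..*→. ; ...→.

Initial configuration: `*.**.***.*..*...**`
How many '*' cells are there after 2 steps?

step 1: .********.*..*..**
step 2: .*********.*..*.**
count of *: 13

13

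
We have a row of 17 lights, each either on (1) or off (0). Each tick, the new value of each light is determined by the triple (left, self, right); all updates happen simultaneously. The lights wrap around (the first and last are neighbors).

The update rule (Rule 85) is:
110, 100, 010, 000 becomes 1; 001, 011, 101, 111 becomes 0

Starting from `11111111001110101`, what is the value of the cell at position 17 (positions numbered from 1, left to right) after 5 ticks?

0

00000001100010100
11111100111010111
00000110001010000
11110011101011111
00011000101000000
position 17 holds 0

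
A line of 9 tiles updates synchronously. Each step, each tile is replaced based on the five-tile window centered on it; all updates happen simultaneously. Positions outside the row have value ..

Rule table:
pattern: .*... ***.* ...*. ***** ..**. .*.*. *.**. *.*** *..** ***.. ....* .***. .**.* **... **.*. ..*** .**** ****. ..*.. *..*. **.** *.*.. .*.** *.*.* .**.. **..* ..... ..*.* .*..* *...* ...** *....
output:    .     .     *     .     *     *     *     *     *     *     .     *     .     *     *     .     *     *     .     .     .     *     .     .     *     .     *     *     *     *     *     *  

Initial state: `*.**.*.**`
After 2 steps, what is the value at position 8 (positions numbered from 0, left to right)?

*.*.*..**
**.******
position 8 holds *

*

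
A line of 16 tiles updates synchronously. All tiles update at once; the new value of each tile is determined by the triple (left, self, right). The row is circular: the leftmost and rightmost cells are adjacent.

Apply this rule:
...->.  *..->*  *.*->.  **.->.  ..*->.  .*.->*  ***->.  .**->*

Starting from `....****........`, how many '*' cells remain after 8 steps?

step 1: ....*...*.......
step 2: ....**..**......
step 3: ....*.*.*.*.....
step 4: ....*.*.*.**....
step 5: ....*.*.*.*.*...
step 6: ....*.*.*.*.**..
step 7: ....*.*.*.*.*.*.
step 8: ....*.*.*.*.*.**
count of *: 7

7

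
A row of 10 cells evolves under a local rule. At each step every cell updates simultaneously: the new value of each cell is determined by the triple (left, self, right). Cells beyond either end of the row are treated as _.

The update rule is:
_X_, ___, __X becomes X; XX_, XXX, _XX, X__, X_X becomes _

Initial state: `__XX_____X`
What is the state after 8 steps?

XX___XXXXX
___XX_____
XXX___XXXX
____XX____
XXXX___XXX
_____XX___
XXXXX___XX
______XX__

______XX__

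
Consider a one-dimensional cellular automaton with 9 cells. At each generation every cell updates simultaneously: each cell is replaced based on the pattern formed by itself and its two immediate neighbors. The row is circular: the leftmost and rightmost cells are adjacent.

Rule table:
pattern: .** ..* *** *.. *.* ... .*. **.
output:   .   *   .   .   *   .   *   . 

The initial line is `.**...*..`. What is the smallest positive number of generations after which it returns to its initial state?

*....**..
*...*...*
...**..*.
..*...**.
.**..*...
*...**...
*..*....*
..**...*.
.*....**.
**...*...
....**..*
...*...**
..**..*..
.*...**..
**..*....
...**...*
..*....**
.**...*..

18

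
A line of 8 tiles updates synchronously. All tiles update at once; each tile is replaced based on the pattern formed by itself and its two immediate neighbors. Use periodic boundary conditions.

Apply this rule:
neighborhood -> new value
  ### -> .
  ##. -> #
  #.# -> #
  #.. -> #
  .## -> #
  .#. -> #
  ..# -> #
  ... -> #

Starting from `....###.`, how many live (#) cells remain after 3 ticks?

7

#####.##
....###.  (repeats tick 0; period 2)
tick 3: #####.##
count of #: 7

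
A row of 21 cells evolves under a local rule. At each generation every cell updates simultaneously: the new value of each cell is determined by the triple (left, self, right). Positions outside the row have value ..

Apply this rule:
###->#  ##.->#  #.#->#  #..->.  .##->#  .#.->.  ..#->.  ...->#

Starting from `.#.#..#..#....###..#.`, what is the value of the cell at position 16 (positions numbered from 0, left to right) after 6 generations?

generation 1: ..#........##.###....
generation 2: #...######.######.###
generation 3: ..#.#################
generation 4: #..##################
generation 5: ...##################
generation 6: ##.##################
position 16 holds #

#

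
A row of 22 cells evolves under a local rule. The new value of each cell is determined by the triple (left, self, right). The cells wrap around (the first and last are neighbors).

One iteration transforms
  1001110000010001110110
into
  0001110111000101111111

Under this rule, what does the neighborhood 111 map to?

At position 4 the neighborhood is 111; the next row has 1 there.

1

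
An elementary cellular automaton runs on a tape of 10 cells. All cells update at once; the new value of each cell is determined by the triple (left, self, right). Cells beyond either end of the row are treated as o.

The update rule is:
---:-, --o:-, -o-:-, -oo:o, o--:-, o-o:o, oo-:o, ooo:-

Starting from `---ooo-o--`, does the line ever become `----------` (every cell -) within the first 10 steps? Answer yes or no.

---o-oo---
----ooo---
----o-o---
-----o----
----------
all cells are - at step 5

yes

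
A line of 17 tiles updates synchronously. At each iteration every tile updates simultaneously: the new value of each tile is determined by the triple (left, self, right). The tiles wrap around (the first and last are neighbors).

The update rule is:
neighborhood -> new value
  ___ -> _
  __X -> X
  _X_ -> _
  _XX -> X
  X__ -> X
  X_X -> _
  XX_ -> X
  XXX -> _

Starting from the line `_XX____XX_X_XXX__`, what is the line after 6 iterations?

X____X__XX_XX__XX

XXXX__XXX___X_XX_
X__XXXX_XX_X__XX_
_XXX__X_XX__XXXX_
XX_XXX__XXXXX__XX
_X_X_XXXX___XXXX_
X____X__XX_XX__XX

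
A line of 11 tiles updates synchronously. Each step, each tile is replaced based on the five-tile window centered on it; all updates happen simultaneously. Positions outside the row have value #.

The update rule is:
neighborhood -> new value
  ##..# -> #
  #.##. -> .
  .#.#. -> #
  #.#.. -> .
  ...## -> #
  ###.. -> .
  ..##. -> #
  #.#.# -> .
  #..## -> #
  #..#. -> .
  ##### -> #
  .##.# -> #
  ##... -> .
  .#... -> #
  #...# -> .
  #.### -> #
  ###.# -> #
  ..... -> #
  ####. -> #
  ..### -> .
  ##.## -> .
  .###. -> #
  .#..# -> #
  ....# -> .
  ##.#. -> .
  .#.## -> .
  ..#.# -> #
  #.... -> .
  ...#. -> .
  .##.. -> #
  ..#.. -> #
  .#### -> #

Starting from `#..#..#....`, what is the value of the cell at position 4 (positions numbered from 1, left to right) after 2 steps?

.

.#.##.##..#
....#..###.
position 4 holds .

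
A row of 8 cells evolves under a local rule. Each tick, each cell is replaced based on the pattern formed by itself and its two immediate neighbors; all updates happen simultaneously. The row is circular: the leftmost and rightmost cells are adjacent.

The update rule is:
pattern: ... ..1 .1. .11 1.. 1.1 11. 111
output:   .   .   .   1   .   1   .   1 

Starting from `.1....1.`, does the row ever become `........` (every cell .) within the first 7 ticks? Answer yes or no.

........
all cells are . at tick 1

yes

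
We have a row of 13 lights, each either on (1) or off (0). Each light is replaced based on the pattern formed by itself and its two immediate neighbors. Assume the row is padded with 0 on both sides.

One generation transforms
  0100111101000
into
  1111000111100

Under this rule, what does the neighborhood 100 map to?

1

At position 2 the neighborhood is 100; the next row has 1 there.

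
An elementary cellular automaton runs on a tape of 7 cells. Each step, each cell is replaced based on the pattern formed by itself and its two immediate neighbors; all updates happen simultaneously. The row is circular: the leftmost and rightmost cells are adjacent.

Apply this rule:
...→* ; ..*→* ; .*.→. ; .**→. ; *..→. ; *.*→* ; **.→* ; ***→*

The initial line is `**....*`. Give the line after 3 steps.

*.**.**

**.***.
.**.***
*.**.**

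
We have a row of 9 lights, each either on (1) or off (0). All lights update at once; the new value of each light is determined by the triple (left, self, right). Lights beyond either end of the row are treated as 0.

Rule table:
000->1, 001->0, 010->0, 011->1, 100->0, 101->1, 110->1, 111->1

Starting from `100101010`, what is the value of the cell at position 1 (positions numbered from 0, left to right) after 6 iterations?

1

iteration 1: 000010100
iteration 2: 111001001
iteration 3: 111000000
iteration 4: 111011111
iteration 5: 111111111
iteration 6: 111111111
position 1 holds 1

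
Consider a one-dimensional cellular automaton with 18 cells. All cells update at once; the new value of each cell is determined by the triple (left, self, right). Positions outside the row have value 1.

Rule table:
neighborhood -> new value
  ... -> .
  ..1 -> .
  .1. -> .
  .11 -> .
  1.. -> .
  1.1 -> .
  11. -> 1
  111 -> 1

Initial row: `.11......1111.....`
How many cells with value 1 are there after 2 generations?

..1.......111.....
...........11.....
count of 1: 2

2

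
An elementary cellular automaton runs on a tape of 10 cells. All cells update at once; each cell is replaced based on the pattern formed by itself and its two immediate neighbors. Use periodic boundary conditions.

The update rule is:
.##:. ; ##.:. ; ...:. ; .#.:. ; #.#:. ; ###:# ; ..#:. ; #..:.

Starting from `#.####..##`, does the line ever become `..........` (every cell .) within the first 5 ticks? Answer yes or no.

tick 1: ...##....#
tick 2: ..........
all cells are . at tick 2

yes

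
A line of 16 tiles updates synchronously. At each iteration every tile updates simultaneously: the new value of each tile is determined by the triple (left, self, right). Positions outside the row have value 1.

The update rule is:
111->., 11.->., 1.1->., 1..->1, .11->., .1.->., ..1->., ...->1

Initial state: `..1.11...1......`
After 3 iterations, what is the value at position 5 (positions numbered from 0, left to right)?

1.....11..11111.
.1111...1.......
.....11..111111.
position 5 holds 1

1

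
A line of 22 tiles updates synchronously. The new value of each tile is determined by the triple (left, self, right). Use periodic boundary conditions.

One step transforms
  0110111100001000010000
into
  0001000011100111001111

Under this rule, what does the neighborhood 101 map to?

1

At position 3 the neighborhood is 101; the next row has 1 there.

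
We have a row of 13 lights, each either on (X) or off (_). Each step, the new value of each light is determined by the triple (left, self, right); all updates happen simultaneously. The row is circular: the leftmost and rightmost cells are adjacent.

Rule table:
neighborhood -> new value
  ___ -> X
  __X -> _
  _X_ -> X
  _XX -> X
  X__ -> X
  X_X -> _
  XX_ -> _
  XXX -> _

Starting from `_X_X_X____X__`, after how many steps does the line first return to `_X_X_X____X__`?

_X_X_XXXX_XXX
_X_X_X____X__

2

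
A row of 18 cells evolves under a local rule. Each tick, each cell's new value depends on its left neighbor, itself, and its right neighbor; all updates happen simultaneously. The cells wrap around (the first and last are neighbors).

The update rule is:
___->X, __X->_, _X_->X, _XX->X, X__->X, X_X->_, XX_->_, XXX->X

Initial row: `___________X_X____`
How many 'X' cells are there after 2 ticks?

tick 1: XXXXXXXXXX_X_XXXXX
tick 2: XXXXXXXXX__X_XXXXX
count of X: 15

15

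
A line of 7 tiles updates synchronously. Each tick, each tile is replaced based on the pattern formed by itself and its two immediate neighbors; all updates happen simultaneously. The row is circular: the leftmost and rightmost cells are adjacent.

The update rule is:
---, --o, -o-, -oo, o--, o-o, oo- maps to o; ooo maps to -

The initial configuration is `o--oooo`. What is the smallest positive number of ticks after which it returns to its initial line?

2

tick 1: oooo---
tick 2: o--oooo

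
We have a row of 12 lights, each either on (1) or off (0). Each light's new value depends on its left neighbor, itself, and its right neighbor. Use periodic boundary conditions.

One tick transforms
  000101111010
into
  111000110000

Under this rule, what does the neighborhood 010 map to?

0

At position 3 the neighborhood is 010; the next row has 0 there.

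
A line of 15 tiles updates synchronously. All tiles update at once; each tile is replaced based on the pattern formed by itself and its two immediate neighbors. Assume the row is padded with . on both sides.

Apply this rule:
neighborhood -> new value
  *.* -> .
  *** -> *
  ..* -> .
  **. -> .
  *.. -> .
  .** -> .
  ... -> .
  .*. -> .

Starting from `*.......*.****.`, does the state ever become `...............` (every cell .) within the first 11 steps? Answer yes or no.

...........**..
...............
all cells are . at step 2

yes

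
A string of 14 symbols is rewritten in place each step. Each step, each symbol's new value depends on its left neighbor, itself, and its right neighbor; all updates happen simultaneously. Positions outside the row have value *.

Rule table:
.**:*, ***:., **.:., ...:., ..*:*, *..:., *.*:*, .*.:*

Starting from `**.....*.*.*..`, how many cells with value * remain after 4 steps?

......******.*
.....**.....**
....**.....**.
...**.....**.*
count of *: 5

5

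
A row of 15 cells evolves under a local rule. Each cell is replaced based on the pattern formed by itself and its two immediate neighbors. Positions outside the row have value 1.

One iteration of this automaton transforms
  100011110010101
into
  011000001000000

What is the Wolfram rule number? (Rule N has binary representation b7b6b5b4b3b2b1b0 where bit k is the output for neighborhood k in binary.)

17

position 5: 111 → 0  (bit 7 = 0)
position 0: 110 → 0  (bit 6 = 0)
position 11: 101 → 0  (bit 5 = 0)
position 1: 100 → 1  (bit 4 = 1)
position 4: 011 → 0  (bit 3 = 0)
position 10: 010 → 0  (bit 2 = 0)
position 3: 001 → 0  (bit 1 = 0)
position 2: 000 → 1  (bit 0 = 1)
bits b7..b0 = 00010001 = 17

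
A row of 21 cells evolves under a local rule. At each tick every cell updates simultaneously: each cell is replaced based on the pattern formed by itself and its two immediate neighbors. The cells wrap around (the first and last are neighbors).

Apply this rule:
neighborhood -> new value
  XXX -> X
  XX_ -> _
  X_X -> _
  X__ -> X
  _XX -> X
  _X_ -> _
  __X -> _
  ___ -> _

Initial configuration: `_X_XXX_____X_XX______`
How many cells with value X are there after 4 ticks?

tick 1: ___XX_X______X_X_____
tick 2: ___X___X________X____
tick 3: ____X___X________X___
tick 4: _____X___X________X__
count of X: 3

3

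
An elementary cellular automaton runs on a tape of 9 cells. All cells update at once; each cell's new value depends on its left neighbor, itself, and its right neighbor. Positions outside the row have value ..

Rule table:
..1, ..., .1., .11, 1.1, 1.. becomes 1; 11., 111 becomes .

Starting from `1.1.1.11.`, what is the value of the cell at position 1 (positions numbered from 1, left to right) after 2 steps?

step 1: 1111111.1
step 2: 1......11
position 1 holds 1

1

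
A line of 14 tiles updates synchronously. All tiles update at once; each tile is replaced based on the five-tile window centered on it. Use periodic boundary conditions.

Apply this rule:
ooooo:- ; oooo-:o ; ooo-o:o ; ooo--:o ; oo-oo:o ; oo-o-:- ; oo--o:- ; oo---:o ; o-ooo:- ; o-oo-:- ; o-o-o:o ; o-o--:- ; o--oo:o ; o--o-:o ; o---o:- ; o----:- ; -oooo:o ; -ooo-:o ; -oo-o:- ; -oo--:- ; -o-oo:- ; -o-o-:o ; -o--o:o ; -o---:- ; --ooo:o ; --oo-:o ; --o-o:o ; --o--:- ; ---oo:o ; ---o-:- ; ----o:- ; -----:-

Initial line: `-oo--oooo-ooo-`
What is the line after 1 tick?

oo--oooooo-oo-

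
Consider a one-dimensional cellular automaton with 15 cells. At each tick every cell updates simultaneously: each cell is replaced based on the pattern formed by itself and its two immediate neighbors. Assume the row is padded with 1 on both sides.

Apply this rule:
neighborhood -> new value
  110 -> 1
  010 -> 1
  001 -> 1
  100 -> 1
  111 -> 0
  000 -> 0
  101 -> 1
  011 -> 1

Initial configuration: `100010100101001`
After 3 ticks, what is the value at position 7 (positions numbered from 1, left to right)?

0

110111111111111
011100000000000
110110000000001
position 7 holds 0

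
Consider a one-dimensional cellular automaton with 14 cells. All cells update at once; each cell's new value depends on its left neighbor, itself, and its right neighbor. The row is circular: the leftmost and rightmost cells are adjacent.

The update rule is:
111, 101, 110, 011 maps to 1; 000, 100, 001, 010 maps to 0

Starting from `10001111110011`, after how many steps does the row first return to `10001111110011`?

1

10001111110011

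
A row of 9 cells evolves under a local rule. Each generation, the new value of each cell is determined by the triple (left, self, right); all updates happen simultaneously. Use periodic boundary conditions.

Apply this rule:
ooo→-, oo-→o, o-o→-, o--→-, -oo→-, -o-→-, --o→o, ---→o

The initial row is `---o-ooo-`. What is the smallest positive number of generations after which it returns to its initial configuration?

ooo----o-
--o-ooo--
oo----o-o
-o-ooo---
o----o-oo
o-ooo----
----o-ooo
-ooo----o
---o-ooo-

9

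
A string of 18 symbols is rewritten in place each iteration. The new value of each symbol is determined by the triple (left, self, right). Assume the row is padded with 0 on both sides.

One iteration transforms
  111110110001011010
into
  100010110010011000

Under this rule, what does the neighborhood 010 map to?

0

At position 11 the neighborhood is 010; the next row has 0 there.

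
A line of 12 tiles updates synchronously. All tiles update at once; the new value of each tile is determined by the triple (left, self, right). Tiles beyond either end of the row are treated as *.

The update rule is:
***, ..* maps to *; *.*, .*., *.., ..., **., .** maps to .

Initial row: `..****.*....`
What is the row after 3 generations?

.*.**......*
..........*.
.........*..

.........*..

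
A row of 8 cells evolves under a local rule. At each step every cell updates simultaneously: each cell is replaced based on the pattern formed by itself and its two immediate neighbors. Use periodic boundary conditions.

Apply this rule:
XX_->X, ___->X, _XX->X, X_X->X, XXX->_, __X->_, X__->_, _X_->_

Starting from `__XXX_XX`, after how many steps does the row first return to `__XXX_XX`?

__X_XXXX
___XX__X
_X_XX___
__XXX_XX

4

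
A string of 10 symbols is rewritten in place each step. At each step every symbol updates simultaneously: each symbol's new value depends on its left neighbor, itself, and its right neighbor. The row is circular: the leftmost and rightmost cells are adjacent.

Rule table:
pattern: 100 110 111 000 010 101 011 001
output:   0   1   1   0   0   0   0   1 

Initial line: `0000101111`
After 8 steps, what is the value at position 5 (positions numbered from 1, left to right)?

1

step 1: 0001000111
step 2: 0010001011
step 3: 0100010001
step 4: 0000100010
step 5: 0001000100
step 6: 0010001000
step 7: 0100010000
step 8: 1000100000
position 5 holds 1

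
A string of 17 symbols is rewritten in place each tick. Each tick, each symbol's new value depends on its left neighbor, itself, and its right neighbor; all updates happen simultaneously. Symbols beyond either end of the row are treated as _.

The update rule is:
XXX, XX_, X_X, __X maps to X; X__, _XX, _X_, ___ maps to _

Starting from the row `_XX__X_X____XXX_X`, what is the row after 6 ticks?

tick 1: X_X_X_X____X_XXX_
tick 2: _X_X_X____X_X_XX_
tick 3: X_X_X____X_X_X_X_
tick 4: _X_X____X_X_X_X__
tick 5: X_X____X_X_X_X___
tick 6: _X____X_X_X_X____

_X____X_X_X_X____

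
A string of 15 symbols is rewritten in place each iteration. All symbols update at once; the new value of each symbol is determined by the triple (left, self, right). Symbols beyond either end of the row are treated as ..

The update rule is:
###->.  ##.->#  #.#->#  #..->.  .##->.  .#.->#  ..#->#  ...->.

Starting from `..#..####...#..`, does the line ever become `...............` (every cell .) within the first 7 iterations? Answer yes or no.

no

.##.#...#..##..
#.###..##.#.#..
##..#.#.#####..
.#.#####....#..
###....#...##..
..#...##..#.#..
.##..#.#.####..
iteration 7 is .##..#.#.####.., still not uniform .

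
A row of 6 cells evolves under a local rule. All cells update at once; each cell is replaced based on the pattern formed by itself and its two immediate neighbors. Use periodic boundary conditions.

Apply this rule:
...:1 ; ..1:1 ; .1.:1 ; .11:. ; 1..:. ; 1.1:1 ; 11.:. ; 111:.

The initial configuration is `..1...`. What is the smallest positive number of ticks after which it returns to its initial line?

111.11
...1..
1111.1
....1.
11111.
.....1
.11111
1.....
1.1111
.1....
11.111
..1...

12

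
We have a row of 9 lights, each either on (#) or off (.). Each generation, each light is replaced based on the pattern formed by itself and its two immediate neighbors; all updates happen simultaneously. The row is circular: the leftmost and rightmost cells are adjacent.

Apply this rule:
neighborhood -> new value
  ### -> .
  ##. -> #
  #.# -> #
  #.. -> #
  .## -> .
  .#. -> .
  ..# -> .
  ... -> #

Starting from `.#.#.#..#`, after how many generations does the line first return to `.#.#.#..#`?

#.#.#.#..
.#.#.#.#.
..#.#.#.#
#..#.#.#.
.#..#.#.#
#.#..#.#.
.#.#..#.#
#.#.#..#.
.#.#.#..#

9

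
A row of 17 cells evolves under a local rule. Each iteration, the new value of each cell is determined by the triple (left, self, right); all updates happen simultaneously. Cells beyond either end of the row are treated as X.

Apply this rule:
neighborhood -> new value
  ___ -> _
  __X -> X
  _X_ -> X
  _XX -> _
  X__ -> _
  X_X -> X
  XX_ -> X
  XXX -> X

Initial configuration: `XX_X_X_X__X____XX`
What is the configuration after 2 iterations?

XXXXXXXXX_X__XXX_

XXXXXXXX_XX___X_X
XXXXXXXXX_X__XXX_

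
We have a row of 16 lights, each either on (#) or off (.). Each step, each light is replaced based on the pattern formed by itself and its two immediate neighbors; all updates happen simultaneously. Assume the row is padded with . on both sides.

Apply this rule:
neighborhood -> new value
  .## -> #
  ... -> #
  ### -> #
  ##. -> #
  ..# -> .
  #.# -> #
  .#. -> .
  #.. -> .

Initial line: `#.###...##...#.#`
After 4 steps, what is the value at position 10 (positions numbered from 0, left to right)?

.####.#.##.#..#.
.#####.####.....
.##########.####
.###############
position 10 holds #

#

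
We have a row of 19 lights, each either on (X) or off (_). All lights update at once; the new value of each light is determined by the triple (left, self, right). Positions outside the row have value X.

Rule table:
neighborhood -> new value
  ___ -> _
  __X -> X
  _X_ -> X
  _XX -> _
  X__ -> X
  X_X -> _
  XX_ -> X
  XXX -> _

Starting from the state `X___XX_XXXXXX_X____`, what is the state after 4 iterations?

XX_X_X______X_XX__X
_X_X_XX____XX__XXX_
_X_X__XX__X_XXX__X_
_X_XXX_XXXX___XXXX_

_X_XXX_XXXX___XXXX_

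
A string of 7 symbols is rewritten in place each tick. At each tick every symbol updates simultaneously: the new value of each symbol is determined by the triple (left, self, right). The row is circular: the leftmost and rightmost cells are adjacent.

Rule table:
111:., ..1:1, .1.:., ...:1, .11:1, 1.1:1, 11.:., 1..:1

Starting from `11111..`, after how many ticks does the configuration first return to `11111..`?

14

1....11
.11111.
11....1
..11111
111....
1..1111
.111...
11..111
..111..
111..11
...111.
1111..1
....111
11111..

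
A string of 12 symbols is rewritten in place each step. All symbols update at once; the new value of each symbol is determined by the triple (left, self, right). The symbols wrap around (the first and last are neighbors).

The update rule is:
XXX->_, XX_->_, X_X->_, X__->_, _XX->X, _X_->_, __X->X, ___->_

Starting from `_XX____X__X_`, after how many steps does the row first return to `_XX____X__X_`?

XX____X__X__
X____X__X__X
____X__X__XX
___X__X__XX_
__X__X__XX__
_X__X__XX___
X__X__XX____
__X__XX____X
_X__XX____X_
X__XX____X__
__XX____X__X
_XX____X__X_

12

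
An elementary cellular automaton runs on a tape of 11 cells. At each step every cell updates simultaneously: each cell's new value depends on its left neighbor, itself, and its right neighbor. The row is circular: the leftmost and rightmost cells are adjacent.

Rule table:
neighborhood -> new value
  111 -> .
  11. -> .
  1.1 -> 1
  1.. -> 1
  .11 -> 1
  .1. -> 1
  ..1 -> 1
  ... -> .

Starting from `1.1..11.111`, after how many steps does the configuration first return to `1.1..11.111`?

3

.11111.11..
11....11.1.
1.1..11.111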